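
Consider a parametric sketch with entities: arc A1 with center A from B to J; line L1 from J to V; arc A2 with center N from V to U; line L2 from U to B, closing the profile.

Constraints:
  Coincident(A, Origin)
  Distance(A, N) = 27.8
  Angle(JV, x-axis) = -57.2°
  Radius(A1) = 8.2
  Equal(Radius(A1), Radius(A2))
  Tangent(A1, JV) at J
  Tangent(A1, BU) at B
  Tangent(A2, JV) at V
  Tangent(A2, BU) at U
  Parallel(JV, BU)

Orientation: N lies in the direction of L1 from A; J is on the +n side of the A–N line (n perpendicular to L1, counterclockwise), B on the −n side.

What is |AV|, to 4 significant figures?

28.98

The slot axis is L1's direction at -57.2°, so u = (cos -57.2°, sin -57.2°) = (0.5417, -0.8406) and n = (−sin -57.2°, cos -57.2°) = (0.8406, 0.5417). A is at the origin and N lies 27.8 along u from A, so N = 27.8·u = (15.06, -23.37). Tangency of A1 to both parallel lines with radius 8.2 puts J and B at A ± 8.2·n: J = (6.893, 4.442), B = (-6.893, -4.442). Equal radii place V and U the same way about N: V = N + 8.2·n = (21.95, -18.93), U = N − 8.2·n = (8.167, -27.81). Then |AV| = |V − A| = 28.98.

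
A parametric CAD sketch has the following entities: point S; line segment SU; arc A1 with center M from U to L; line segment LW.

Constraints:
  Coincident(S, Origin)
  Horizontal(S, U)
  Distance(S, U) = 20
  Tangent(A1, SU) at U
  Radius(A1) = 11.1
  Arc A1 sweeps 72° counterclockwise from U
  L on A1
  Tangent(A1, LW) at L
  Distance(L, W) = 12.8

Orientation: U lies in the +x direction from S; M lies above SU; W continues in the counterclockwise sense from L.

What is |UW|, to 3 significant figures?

24.6

S is at the origin; SU is horizontal with |SU| = 20.0 and U on the +x side, so U = (20.0, 0.00). A1 meets SU tangentially, so MU is at right angles to SU, so M = U + (0, 11.1) = (20.0, 11.1). On A1, U sits at bearing -90° from M; a 72° counterclockwise sweep puts L at bearing -18°, so L = M + 11.1·(cos -18°, sin -18°) = (30.6, 7.67). The tangent condition forces ML to be normal to LW, so LW runs along (−sin -18°, cos -18°); with |LW| = 12.8, W = (34.5, 19.8). Then |UW| = |W − U| = 24.6.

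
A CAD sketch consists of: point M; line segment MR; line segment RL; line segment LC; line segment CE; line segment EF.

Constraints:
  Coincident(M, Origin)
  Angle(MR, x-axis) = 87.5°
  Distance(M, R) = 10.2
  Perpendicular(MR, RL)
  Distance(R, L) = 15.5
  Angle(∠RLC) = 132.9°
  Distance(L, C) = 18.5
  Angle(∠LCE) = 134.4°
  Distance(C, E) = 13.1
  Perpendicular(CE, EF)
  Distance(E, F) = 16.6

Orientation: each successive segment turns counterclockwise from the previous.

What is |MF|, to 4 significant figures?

19.07

M is at the origin; MR runs at 87.5° with length 10.2, so R = (0.4449, 10.19). MR ⟂ RL, so RL runs at 177.5°; with |RL| = 15.5, L = (-15.04, 10.87). ∠RLC = 132.9° gives LC at -135.4° from the x-axis; with |LC| = 18.5, C = (-28.21, -2.123). ∠LCE = 134.4° gives CE at -89.80° from the x-axis; with |CE| = 13.1, E = (-28.17, -15.22). The perpendicularity gives EF at right angles to CE, so EF runs at 0.2000°; with |EF| = 16.6, F = (-11.57, -15.17). Then |MF| = |F − M| = 19.07.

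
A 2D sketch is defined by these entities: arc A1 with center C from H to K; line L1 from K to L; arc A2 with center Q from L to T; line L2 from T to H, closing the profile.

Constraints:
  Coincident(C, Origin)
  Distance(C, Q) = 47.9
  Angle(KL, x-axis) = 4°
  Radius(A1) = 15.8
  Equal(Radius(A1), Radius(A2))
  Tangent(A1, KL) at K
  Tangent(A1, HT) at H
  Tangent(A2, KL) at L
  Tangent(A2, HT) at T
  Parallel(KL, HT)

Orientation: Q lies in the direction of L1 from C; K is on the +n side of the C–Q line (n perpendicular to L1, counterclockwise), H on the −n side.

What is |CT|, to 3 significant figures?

50.4

The slot axis is L1's direction at 4.0°, so u = (cos 4.0°, sin 4.0°) = (0.998, 0.0698) and n = (−sin 4.0°, cos 4.0°) = (-0.0698, 0.998). C is at the origin and Q lies 47.9 along u from C, so Q = 47.9·u = (47.8, 3.34). Tangency of A1 to both parallel lines with radius 15.8 puts K and H at C ± 15.8·n: K = (-1.10, 15.8), H = (1.10, -15.8). Equal radii place L and T the same way about Q: L = Q + 15.8·n = (46.7, 19.1), T = Q − 15.8·n = (48.9, -12.4). Then |CT| = |T − C| = 50.4.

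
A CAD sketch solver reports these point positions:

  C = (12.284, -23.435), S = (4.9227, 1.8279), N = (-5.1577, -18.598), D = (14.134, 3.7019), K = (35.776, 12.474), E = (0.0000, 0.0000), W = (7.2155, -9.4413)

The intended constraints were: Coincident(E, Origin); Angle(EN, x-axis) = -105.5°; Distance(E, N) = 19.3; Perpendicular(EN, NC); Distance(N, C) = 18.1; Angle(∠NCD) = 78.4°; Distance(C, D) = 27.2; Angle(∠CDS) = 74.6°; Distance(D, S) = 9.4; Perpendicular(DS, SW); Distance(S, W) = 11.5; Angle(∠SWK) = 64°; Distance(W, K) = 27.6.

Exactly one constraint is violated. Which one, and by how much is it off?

Distance(W, K) = 27.6 — off by 8.40.

E = (0.00, 0.00) ✓; EN at -105.5° ✓; |EN| = 19.30 ✓; ∠(EN, NC) = 90.00° ✓; |NC| = 18.10 ✓; ∠NCD = 78.40° ✓; |CD| = 27.20 ✓; ∠CDS = 74.60° ✓; |DS| = 9.400 ✓; ∠(DS, SW) = 90.00° ✓; |SW| = 11.50 ✓; ∠SWK = 64.00° ✓; |WK| = 36.00 ✗.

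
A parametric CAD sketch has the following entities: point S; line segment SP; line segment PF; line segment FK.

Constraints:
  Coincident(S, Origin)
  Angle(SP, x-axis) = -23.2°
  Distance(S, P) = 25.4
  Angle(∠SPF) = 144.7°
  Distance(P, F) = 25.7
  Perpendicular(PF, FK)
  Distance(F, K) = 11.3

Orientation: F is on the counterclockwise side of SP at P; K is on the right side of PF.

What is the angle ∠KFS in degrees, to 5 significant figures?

107.54°

S is at the origin; SP runs at -23.2° with length 25.4, so P = 25.4·(cos -23.2°, sin -23.2°) = (23.346, -10.006). ∠SPF = 144.7°, so PF runs at -23.2° + (180° − 144.7°) = 12.100° from the x-axis; with |PF| = 25.7, F = P + 25.7·(cos 12.100°, sin 12.100°) = (48.475, -4.6189). PF is perpendicular to FK; with |FK| = 11.3 on the right of PF, K = F + 11.3·(0.20962, -0.97778) = (50.844, -15.668). Then cos ∠KFS = FK·FS / (|FK||FS|), giving 107.54°.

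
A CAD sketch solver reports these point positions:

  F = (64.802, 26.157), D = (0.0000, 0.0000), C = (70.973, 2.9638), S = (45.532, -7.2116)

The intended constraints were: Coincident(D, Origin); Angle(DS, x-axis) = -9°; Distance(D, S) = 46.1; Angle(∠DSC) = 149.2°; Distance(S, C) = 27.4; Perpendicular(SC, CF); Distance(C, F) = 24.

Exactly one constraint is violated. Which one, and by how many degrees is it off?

Perpendicular(SC, CF) — off by 6.90°.

D = (0.00, 0.00) ✓; DS at -9.000° ✓; |DS| = 46.10 ✓; ∠DSC = 149.2° ✓; |SC| = 27.40 ✓; ∠(SC, CF) = 83.10° ✗; |CF| = 24.00 ✓.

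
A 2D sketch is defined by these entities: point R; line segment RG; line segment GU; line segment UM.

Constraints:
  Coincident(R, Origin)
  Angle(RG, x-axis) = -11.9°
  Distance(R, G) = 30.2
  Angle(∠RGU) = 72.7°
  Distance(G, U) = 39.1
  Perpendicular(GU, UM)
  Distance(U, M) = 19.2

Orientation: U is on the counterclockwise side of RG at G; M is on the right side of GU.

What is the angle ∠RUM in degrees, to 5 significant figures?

133.75°

R is at the origin; RG runs at -11.9° with length 30.2, so G = 30.2·(cos -11.9°, sin -11.9°) = (29.551, -6.2274). ∠RGU = 72.7°, so GU runs at -11.9° + (180° − 72.7°) = 95.400° from the x-axis; with |GU| = 39.1, U = G + 39.1·(cos 95.400°, sin 95.400°) = (25.871, 32.699). The perpendicularity gives UM at right angles to GU; with |UM| = 19.2 on the right of GU, M = U + 19.2·(0.99556, 0.094108) = (44.986, 34.506). Then cos ∠RUM = UR·UM / (|UR||UM|), giving 133.75°.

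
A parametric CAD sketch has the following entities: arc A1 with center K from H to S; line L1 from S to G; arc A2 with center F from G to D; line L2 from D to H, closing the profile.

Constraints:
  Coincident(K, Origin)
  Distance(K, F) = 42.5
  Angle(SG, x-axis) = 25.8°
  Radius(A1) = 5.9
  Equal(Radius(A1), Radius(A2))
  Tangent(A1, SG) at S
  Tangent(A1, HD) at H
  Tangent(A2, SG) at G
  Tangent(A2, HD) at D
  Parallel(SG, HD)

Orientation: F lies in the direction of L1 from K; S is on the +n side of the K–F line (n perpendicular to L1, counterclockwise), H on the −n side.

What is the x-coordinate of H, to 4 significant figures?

2.568

The slot axis is L1's direction at 25.8°, so u = (cos 25.8°, sin 25.8°) = (0.9003, 0.4352) and n = (−sin 25.8°, cos 25.8°) = (-0.4352, 0.9003). K is at the origin and F lies 42.5 along u from K, so F = 42.5·u = (38.26, 18.50). Tangency of A1 to both parallel lines with radius 5.9 puts S and H at K ± 5.9·n: S = (-2.568, 5.312), H = (2.568, -5.312). So H.x = 2.568.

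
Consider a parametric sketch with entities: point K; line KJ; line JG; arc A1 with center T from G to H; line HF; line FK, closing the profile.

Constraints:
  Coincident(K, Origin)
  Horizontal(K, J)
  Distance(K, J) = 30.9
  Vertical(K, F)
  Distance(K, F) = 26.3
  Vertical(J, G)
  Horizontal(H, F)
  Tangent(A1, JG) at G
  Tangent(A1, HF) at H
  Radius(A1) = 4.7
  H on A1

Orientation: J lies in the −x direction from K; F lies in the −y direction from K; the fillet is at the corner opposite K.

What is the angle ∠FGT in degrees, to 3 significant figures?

8.65°

K is at the origin; K and J share the same y with |KJ| = 30.9 and J on the −x side, so J = (-30.9, 0.00). KF is vertical with |KF| = 26.3 and F on the −y side, so F = (0.00, -26.3). The virtual corner opposite K is at (-30.9, -26.3). A1 meets JG tangentially, so TG is at right angles to JG and since A1 is tangent to HF there, TH ⟂ HF, with radius 4.7, so the center T sits 4.7 in from both sides at T = (-26.2, -21.6). That places the tangent points at G = (-30.9, -21.6) on JG and H = (-26.2, -26.3) on HF. Then cos ∠FGT = GF·GT / (|GF||GT|), giving 8.65°.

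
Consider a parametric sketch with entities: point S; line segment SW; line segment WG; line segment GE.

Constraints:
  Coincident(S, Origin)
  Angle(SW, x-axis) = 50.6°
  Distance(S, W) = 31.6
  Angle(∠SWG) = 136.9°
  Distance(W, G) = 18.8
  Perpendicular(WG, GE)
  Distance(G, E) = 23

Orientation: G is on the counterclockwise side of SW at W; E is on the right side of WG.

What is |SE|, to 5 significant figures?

61.170

S is at the origin; SW runs at 50.6° with length 31.6, so W = 31.6·(cos 50.6°, sin 50.6°) = (20.057, 24.418). ∠SWG = 136.9°, so WG runs at 50.6° + (180° − 136.9°) = 93.700° from the x-axis; with |WG| = 18.8, G = W + 18.8·(cos 93.700°, sin 93.700°) = (18.844, 43.179). WG ⟂ GE; with |GE| = 23.0 on the right of WG, E = G + 23.0·(0.99792, 0.064532) = (41.796, 44.663). Then |SE| = |E − S| = 61.170.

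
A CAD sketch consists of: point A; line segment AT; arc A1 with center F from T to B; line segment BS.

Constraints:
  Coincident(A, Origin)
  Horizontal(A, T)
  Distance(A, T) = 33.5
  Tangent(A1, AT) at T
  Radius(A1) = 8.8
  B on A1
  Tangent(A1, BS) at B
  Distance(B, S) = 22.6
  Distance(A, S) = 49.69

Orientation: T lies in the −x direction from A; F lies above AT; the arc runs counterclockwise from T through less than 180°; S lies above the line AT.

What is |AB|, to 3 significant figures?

29.1

Checks: |FB| = 8.800 ✓; ∠(FB, BS) = 90.00° ✓; |BS| = 22.60 ✓; |AS| = 49.69 ✓.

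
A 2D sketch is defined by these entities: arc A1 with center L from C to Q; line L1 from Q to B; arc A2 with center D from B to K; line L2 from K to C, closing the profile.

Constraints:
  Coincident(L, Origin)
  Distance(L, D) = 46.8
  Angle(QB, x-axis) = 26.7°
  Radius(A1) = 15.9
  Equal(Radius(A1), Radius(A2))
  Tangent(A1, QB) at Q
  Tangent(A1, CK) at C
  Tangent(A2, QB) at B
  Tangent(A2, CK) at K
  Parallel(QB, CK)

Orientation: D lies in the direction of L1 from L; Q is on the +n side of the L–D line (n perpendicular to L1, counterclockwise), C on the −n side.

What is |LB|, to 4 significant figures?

49.43

Tangency of A1 to both parallel lines with radius 15.9 puts Q and C at L ± 15.9·n: Q = (-7.144, 14.20), C = (7.144, -14.20). Equal radii place B and K the same way about D: B = D + 15.9·n = (34.67, 35.23), K = D − 15.9·n = (48.95, 6.824). Then |LB| = |B − L| = 49.43.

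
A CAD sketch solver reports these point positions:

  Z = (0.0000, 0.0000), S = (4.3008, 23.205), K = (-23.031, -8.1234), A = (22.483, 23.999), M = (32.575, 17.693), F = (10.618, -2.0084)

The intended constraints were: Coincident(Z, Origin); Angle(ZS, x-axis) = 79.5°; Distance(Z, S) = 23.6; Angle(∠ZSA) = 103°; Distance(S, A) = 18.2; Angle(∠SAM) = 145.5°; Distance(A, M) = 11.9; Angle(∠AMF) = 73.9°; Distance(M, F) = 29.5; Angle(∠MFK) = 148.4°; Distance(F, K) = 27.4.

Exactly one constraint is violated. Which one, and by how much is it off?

Distance(F, K) = 27.4 — off by 6.80.

Z = (0.00, 0.00) ✓; ZS at 79.50° ✓; |ZS| = 23.60 ✓; ∠ZSA = 103.0° ✓; |SA| = 18.20 ✓; ∠SAM = 145.5° ✓; |AM| = 11.90 ✓; ∠AMF = 73.90° ✓; |MF| = 29.50 ✓; ∠MFK = 148.4° ✓; |FK| = 34.20 ✗.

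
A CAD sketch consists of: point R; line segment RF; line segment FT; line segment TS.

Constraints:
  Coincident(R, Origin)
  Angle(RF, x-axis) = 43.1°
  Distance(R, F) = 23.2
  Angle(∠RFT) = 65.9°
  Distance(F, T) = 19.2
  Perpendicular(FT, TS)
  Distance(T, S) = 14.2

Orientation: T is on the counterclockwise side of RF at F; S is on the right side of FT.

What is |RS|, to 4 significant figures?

36.69

∠RFT = 65.9°, so FT runs at 43.1° + (180° − 65.9°) = 157.2° from the x-axis; with |FT| = 19.2, T = F + 19.2·(cos 157.2°, sin 157.2°) = (-0.7600, 23.29). FT is perpendicular to TS; with |TS| = 14.2 on the right of FT, S = T + 14.2·(0.3875, 0.9219) = (4.743, 36.38). Then |RS| = |S − R| = 36.69.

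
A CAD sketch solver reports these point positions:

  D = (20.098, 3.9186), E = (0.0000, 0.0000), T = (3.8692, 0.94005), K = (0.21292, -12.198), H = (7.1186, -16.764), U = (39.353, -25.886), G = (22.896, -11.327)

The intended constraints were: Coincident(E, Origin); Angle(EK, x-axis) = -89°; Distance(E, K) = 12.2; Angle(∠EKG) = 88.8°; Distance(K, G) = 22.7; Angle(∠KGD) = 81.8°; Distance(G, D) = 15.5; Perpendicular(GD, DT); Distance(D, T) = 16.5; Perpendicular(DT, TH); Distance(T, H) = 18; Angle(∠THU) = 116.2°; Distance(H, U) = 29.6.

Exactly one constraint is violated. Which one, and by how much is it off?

Distance(H, U) = 29.6 — off by 3.90.

E = (0.00, 0.00) ✓; EK at -89.00° ✓; |EK| = 12.20 ✓; ∠EKG = 88.80° ✓; |KG| = 22.70 ✓; ∠KGD = 81.80° ✓; |GD| = 15.50 ✓; ∠(GD, DT) = 90.00° ✓; |DT| = 16.50 ✓; ∠(DT, TH) = 90.00° ✓; |TH| = 18.00 ✓; ∠THU = 116.2° ✓; |HU| = 33.50 ✗.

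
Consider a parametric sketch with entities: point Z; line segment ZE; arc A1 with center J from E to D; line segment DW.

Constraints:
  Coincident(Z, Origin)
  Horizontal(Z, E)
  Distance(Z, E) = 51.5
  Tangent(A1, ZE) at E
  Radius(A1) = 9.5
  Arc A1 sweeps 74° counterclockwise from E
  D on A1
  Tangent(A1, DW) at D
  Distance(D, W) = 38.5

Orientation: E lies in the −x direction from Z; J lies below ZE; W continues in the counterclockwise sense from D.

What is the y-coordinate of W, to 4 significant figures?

-43.89

Z is at the origin; Z and E share the same y with |ZE| = 51.5 and E on the −x side, so E = (-51.50, 0.000). Tangency of A1 to ZE means the radius JE is perpendicular to ZE, so J = E + (0, -9.5) = (-51.50, -9.500). On A1, E sits at bearing 90° from J; a 74° counterclockwise sweep puts D at bearing 164°, so D = J + 9.5·(cos 164°, sin 164°) = (-60.63, -6.881). A1 meets DW tangentially, so JD is at right angles to DW, so DW runs along (−sin 164°, cos 164°); with |DW| = 38.5, W = (-71.24, -43.89). So W.y = -43.89.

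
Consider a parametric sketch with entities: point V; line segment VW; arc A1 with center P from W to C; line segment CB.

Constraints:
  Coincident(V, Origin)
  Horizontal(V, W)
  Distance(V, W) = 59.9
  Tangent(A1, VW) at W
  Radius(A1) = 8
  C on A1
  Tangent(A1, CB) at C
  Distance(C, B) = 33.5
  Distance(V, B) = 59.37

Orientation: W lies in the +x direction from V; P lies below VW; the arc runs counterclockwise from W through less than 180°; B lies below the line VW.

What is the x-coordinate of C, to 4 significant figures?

52.09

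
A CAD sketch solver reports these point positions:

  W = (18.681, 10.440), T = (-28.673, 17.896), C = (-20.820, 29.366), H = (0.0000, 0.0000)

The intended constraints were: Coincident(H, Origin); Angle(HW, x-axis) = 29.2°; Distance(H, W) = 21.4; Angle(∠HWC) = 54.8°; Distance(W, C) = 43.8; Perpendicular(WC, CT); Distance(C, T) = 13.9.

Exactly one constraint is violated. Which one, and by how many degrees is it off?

Perpendicular(WC, CT) — off by 8.80°.

H = (0.00, 0.00) ✓; HW at 29.20° ✓; |HW| = 21.40 ✓; ∠HWC = 54.80° ✓; |WC| = 43.80 ✓; ∠(WC, CT) = 81.20° ✗; |CT| = 13.90 ✓.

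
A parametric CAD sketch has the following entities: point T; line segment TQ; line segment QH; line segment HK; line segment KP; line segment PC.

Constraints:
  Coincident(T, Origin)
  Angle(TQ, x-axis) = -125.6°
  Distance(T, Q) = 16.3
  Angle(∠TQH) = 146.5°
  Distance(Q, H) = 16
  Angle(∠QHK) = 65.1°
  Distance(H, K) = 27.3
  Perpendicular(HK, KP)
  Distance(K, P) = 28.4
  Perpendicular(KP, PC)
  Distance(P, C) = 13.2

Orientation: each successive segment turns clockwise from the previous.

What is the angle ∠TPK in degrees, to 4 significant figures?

51.33°

T is at the origin; TQ runs at -125.6° with length 16.3, so Q = (-9.489, -13.25). ∠TQH = 146.5° gives QH at -159.1° from the x-axis; with |QH| = 16.0, H = (-24.44, -18.96). ∠QHK = 65.1° gives HK at 86.00° from the x-axis; with |HK| = 27.3, K = (-22.53, 8.272). The perpendicularity gives KP at right angles to HK, so KP runs at -4.000°; with |KP| = 28.4, P = (5.799, 6.291). Then cos ∠TPK = PT·PK / (|PT||PK|), giving 51.33°.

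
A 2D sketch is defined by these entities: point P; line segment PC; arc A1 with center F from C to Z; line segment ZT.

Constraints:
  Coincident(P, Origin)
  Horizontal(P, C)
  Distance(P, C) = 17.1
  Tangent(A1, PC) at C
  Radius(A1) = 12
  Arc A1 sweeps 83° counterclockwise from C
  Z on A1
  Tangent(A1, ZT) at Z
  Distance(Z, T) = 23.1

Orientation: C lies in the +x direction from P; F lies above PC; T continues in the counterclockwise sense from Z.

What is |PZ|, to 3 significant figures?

30.9

Tangency of A1 to PC means the radius FC is perpendicular to PC, so F = C + (0, 12) = (17.1, 12.0). On A1, C sits at bearing -90° from F; an 83° counterclockwise sweep puts Z at bearing -7°, so Z = F + 12.0·(cos -7°, sin -7°) = (29.0, 10.5). Then |PZ| = |Z − P| = 30.9.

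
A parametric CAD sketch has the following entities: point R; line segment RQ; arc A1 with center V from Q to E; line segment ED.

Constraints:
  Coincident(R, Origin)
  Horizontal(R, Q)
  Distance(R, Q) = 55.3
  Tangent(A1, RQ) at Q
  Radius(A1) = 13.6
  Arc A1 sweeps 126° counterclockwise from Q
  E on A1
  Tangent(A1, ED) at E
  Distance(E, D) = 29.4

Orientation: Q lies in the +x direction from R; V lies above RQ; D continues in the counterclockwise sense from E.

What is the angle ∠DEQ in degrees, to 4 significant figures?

117.0°

R is at the origin; RQ is horizontal with |RQ| = 55.3 and Q on the +x side, so Q = (55.30, 0.000). The tangent condition forces VQ to be normal to RQ, so V = Q + (0, 13.6) = (55.30, 13.60). On A1, Q sits at bearing -90° from V; a 126° counterclockwise sweep puts E at bearing 36°, so E = V + 13.6·(cos 36°, sin 36°) = (66.30, 21.59). A1 meets ED tangentially, so VE is at right angles to ED, so ED runs along (−sin 36°, cos 36°); with |ED| = 29.4, D = (49.02, 45.38). Then cos ∠DEQ = ED·EQ / (|ED||EQ|), giving 117.0°.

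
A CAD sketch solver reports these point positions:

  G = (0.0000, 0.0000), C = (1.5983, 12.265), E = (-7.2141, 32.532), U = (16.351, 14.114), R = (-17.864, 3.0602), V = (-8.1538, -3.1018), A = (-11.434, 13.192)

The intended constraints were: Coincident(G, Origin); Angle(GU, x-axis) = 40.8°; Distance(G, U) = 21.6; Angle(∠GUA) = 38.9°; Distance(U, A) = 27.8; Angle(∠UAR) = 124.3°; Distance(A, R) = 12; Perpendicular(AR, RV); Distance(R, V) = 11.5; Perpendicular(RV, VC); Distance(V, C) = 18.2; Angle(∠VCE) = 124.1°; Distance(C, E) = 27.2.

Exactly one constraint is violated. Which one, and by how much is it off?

Distance(C, E) = 27.2 — off by 5.10.

G = (0.00, 0.00) ✓; GU at 40.80° ✓; |GU| = 21.60 ✓; ∠GUA = 38.90° ✓; |UA| = 27.80 ✓; ∠UAR = 124.3° ✓; |AR| = 12.00 ✓; ∠(AR, RV) = 90.00° ✓; |RV| = 11.50 ✓; ∠(RV, VC) = 90.00° ✓; |VC| = 18.20 ✓; ∠VCE = 124.1° ✓; |CE| = 22.10 ✗.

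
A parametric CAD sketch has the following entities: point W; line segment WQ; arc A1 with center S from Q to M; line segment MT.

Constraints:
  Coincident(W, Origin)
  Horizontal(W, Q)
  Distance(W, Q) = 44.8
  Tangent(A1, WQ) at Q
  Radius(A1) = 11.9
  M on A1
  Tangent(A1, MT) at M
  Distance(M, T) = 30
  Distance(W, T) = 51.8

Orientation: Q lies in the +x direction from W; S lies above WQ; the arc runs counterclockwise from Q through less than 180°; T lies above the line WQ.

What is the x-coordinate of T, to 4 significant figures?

31.35

Checks: ∠(SQ, QW) = 90.00° ✓; |SM| = 11.90 ✓; ∠(SM, MT) = 90.00° ✓; |MT| = 30.00 ✓; |WT| = 51.80 ✓.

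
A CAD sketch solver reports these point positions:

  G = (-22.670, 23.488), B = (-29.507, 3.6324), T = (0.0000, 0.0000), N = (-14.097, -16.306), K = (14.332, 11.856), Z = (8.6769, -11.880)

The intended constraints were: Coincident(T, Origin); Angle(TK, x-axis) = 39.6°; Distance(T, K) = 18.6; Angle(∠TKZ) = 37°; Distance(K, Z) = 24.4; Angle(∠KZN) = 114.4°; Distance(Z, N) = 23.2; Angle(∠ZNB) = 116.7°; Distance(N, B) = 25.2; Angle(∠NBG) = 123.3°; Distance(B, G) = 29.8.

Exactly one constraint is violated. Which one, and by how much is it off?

Distance(B, G) = 29.8 — off by 8.80.

T = (0.00, 0.00) ✓; TK at 39.60° ✓; |TK| = 18.60 ✓; ∠TKZ = 37.00° ✓; |KZ| = 24.40 ✓; ∠KZN = 114.4° ✓; |ZN| = 23.20 ✓; ∠ZNB = 116.7° ✓; |NB| = 25.20 ✓; ∠NBG = 123.3° ✓; |BG| = 21.00 ✗.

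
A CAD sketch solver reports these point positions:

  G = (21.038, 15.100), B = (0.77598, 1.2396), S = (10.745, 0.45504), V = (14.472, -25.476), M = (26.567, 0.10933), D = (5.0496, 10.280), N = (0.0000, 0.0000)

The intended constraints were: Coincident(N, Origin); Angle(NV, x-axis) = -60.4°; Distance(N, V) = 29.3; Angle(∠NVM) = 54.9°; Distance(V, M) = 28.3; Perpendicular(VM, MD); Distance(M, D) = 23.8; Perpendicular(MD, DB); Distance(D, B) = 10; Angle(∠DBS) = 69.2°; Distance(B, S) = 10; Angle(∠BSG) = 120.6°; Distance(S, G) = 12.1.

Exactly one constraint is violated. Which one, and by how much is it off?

Distance(S, G) = 12.1 — off by 5.80.

N = (0.00, 0.00) ✓; NV at -60.40° ✓; |NV| = 29.30 ✓; ∠NVM = 54.90° ✓; |VM| = 28.30 ✓; ∠(VM, MD) = 90.00° ✓; |MD| = 23.80 ✓; ∠(MD, DB) = 90.00° ✓; |DB| = 10.00 ✓; ∠DBS = 69.20° ✓; |BS| = 10.00 ✓; ∠BSG = 120.6° ✓; |SG| = 17.90 ✗.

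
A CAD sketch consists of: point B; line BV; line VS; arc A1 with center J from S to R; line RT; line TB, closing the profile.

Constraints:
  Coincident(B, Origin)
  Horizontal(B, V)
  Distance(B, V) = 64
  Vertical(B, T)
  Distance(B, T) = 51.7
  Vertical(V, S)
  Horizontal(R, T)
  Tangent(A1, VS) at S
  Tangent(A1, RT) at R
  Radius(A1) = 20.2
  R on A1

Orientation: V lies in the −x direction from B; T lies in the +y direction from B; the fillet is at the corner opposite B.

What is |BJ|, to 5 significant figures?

53.951

B is at the origin; BV is horizontal with |BV| = 64.0 and V on the −x side, so V = (-64.000, 0.0000). BT is vertical with |BT| = 51.7 and T on the +y side, so T = (0.0000, 51.700). The virtual corner opposite B is at (-64.000, 51.700). A1 meets VS tangentially, so JS is at right angles to VS and since A1 is tangent to RT there, JR ⟂ RT, with radius 20.2, so the center J sits 20.2 in from both sides at J = (-43.800, 31.500). Then |BJ| = |J − B| = 53.951.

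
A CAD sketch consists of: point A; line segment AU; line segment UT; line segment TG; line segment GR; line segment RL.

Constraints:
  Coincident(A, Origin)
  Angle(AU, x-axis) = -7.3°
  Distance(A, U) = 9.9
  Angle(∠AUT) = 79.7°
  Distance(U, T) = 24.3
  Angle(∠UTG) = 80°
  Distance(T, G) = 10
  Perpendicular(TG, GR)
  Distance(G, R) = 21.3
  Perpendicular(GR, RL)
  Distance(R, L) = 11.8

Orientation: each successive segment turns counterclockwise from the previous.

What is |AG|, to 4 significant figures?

20.79

A is at the origin; AU runs at -7.3° with length 9.9, so U = (9.820, -1.258). ∠AUT = 79.7° gives UT at 93.00° from the x-axis; with |UT| = 24.3, T = (8.548, 23.01). ∠UTG = 80.0° gives TG at -167.0° from the x-axis; with |TG| = 10.0, G = (-1.196, 20.76). Then |AG| = |G − A| = 20.79.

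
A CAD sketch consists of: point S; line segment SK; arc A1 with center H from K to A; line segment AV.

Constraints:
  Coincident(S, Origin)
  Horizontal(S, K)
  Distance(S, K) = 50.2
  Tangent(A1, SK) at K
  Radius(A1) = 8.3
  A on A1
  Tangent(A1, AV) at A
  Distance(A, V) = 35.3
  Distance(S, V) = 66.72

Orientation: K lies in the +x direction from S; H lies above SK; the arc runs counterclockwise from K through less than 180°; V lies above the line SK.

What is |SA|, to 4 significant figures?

59.16

Checks: ∠(HK, KS) = 90.00° ✓; |HK| = 8.300 ✓; |HA| = 8.300 ✓; ∠(HA, AV) = 90.00° ✓; |AV| = 35.30 ✓; |SV| = 66.72 ✓.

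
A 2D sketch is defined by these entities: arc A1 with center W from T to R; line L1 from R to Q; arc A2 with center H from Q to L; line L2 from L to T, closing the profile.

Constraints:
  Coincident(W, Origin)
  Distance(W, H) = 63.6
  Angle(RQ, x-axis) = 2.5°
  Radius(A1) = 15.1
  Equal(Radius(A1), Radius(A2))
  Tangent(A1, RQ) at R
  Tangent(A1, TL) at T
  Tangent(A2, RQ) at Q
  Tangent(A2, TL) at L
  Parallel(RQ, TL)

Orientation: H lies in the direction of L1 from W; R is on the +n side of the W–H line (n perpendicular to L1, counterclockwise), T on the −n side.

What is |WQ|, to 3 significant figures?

65.4

Tangency of A1 to both parallel lines with radius 15.1 puts R and T at W ± 15.1·n: R = (-0.659, 15.1), T = (0.659, -15.1). Equal radii place Q and L the same way about H: Q = H + 15.1·n = (62.9, 17.9), L = H − 15.1·n = (64.2, -12.3). Then |WQ| = |Q − W| = 65.4.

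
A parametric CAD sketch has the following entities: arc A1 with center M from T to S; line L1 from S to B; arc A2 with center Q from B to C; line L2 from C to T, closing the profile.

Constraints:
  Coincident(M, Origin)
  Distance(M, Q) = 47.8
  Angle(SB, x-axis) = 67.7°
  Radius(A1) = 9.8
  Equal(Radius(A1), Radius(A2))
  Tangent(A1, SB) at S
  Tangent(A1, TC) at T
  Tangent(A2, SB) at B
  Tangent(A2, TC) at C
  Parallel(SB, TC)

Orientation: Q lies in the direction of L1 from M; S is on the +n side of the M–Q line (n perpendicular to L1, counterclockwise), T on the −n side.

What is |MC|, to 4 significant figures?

48.79

The slot axis is L1's direction at 67.7°, so u = (cos 67.7°, sin 67.7°) = (0.3795, 0.9252) and n = (−sin 67.7°, cos 67.7°) = (-0.9252, 0.3795). M is at the origin and Q lies 47.8 along u from M, so Q = 47.8·u = (18.14, 44.23). Tangency of A1 to both parallel lines with radius 9.8 puts S and T at M ± 9.8·n: S = (-9.067, 3.719), T = (9.067, -3.719). Equal radii place B and C the same way about Q: B = Q + 9.8·n = (9.071, 47.94), C = Q − 9.8·n = (27.21, 40.51). Then |MC| = |C − M| = 48.79.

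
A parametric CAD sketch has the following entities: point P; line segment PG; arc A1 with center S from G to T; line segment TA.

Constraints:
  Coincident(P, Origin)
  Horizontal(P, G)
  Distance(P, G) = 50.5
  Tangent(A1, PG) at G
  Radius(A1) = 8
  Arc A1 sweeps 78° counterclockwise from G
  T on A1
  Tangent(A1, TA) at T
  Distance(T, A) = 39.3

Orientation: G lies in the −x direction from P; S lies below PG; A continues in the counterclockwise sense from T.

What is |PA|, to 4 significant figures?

80.17

P is at the origin; P and G share the same y with |PG| = 50.5 and G on the −x side, so G = (-50.50, 0.000). Since A1 is tangent to PG there, SG ⟂ PG, so S = G + (0, -8) = (-50.50, -8.000). On A1, G sits at bearing 90° from S; a 78° counterclockwise sweep puts T at bearing 168°, so T = S + 8.0·(cos 168°, sin 168°) = (-58.33, -6.337). The tangent condition forces ST to be normal to TA, so TA runs along (−sin 168°, cos 168°); with |TA| = 39.3, A = (-66.50, -44.78). Then |PA| = |A − P| = 80.17.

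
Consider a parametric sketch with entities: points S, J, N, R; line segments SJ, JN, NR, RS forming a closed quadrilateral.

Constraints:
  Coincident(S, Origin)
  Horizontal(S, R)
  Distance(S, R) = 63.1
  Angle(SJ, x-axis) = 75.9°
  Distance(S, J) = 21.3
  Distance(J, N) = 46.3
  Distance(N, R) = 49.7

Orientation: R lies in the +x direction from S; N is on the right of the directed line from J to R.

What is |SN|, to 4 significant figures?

30.35

Checks: |JN| = 46.30 ✓; |NR| = 49.70 ✓.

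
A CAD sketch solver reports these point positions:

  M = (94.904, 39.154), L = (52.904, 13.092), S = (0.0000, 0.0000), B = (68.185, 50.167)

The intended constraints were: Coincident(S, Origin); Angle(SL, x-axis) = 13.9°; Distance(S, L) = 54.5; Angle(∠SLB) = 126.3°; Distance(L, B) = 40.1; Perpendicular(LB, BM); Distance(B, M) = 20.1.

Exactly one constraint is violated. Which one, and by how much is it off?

Distance(B, M) = 20.1 — off by 8.80.

S = (0.00, 0.00) ✓; SL at 13.90° ✓; |SL| = 54.50 ✓; ∠SLB = 126.3° ✓; |LB| = 40.10 ✓; ∠(LB, BM) = 90.00° ✓; |BM| = 28.90 ✗.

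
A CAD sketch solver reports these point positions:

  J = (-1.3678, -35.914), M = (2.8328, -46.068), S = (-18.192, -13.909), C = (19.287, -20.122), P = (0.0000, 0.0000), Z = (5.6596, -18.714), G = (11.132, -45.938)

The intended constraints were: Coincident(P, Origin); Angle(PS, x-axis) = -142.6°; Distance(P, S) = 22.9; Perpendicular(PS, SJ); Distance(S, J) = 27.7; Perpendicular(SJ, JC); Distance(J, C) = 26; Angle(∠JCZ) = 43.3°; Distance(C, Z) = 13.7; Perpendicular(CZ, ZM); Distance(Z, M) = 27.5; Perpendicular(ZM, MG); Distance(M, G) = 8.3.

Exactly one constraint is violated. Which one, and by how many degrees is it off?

Perpendicular(ZM, MG) — off by 6.80°.

P = (0.00, 0.00) ✓; PS at -142.6° ✓; |PS| = 22.90 ✓; ∠(PS, SJ) = 90.00° ✓; |SJ| = 27.70 ✓; ∠(SJ, JC) = 90.00° ✓; |JC| = 26.00 ✓; ∠JCZ = 43.30° ✓; |CZ| = 13.70 ✓; ∠(CZ, ZM) = 90.00° ✓; |ZM| = 27.50 ✓; ∠(ZM, MG) = 96.80° ✗; |MG| = 8.300 ✓.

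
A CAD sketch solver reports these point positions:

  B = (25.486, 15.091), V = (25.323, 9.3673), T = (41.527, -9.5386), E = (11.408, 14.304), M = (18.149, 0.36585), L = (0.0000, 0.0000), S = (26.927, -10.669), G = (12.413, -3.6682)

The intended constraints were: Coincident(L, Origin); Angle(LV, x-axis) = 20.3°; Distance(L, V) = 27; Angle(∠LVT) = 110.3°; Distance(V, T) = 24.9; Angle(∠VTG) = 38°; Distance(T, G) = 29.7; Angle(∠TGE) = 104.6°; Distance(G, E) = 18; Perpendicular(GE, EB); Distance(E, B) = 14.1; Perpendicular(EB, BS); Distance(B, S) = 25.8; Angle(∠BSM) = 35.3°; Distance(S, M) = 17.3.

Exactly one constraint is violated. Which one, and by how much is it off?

Distance(S, M) = 17.3 — off by 3.20.

L = (0.00, 0.00) ✓; LV at 20.30° ✓; |LV| = 27.00 ✓; ∠LVT = 110.3° ✓; |VT| = 24.90 ✓; ∠VTG = 38.00° ✓; |TG| = 29.70 ✓; ∠TGE = 104.6° ✓; |GE| = 18.00 ✓; ∠(GE, EB) = 90.00° ✓; |EB| = 14.10 ✓; ∠(EB, BS) = 90.00° ✓; |BS| = 25.80 ✓; ∠BSM = 35.30° ✓; |SM| = 14.10 ✗.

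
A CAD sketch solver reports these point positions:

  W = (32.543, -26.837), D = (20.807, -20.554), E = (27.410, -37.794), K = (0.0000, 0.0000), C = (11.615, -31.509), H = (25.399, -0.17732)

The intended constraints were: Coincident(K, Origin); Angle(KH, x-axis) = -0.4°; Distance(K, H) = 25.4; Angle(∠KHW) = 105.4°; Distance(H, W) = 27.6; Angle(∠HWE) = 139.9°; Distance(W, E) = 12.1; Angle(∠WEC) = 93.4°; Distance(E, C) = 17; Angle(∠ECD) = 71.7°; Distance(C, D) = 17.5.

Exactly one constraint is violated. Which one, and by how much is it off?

Distance(C, D) = 17.5 — off by 3.20.

K = (0.00, 0.00) ✓; KH at -0.4000° ✓; |KH| = 25.40 ✓; ∠KHW = 105.4° ✓; |HW| = 27.60 ✓; ∠HWE = 139.9° ✓; |WE| = 12.10 ✓; ∠WEC = 93.40° ✓; |EC| = 17.00 ✓; ∠ECD = 71.70° ✓; |CD| = 14.30 ✗.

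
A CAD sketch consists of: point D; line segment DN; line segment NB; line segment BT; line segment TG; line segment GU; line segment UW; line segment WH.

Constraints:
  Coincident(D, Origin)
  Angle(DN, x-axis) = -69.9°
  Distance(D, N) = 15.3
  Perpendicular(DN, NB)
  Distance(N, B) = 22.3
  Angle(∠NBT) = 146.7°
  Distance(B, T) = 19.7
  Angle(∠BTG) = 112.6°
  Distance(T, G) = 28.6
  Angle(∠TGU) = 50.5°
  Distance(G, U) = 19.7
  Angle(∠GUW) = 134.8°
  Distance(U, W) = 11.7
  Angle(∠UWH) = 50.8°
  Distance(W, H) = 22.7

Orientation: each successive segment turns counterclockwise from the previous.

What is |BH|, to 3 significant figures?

32.2

D is at the origin; DN runs at -69.9° with length 15.3, so N = (5.26, -14.4). The perpendicularity gives NB at right angles to DN, so NB runs at 20.1°; with |NB| = 22.3, B = (26.2, -6.70). ∠NBT = 146.7° gives BT at 53.4° from the x-axis; with |BT| = 19.7, T = (37.9, 9.11). ∠BTG = 112.6° gives TG at 121° from the x-axis; with |TG| = 28.6, G = (23.3, 33.7). ∠TGU = 50.5° gives GU at -110° from the x-axis; with |GU| = 19.7, U = (16.7, 15.1). ∠GUW = 134.8° gives UW at -64.5° from the x-axis; with |UW| = 11.7, W = (21.7, 4.57). ∠UWH = 50.8° gives WH at 64.7° from the x-axis; with |WH| = 22.7, H = (31.4, 25.1). Then |BH| = |H − B| = 32.2.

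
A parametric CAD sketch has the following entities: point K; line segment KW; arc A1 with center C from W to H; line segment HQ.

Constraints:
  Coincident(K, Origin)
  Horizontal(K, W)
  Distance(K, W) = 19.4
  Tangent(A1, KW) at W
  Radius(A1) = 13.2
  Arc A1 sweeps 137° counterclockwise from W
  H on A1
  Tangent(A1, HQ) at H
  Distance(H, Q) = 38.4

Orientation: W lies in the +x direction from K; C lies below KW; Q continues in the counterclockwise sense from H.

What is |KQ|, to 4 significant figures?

62.34

K is at the origin; KW is horizontal with |KW| = 19.4 and W on the +x side, so W = (19.40, 0.000). The tangent condition forces CW to be normal to KW, so C = W + (0, -13.2) = (19.40, -13.20). On A1, W sits at bearing 90° from C; a 137° counterclockwise sweep puts H at bearing 227°, so H = C + 13.2·(cos 227°, sin 227°) = (10.40, -22.85). A1 meets HQ tangentially, so CH is at right angles to HQ, so HQ runs along (−sin 227°, cos 227°); with |HQ| = 38.4, Q = (38.48, -49.04). Then |KQ| = |Q − K| = 62.34.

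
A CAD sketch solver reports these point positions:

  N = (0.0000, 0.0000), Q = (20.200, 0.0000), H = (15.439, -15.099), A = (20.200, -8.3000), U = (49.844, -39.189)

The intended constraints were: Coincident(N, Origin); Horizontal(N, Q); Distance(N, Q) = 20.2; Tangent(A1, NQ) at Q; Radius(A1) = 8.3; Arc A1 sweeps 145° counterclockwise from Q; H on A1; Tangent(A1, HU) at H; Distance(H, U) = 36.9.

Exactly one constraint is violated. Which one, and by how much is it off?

Distance(H, U) = 36.9 — off by 5.10.

N = (0.00, 0.00) ✓; N.y = 0.00, Q.y = 0.00 ✓; |NQ| = 20.20 ✓; ∠(AQ, QN) = 90.00° ✓; |AQ| = 8.300 ✓; bearing(A→H) − bearing(A→Q) = 145.0° ✓; |AH| = 8.300 ✓; ∠(AH, HU) = 90.00° ✓; |HU| = 42.00 ✗.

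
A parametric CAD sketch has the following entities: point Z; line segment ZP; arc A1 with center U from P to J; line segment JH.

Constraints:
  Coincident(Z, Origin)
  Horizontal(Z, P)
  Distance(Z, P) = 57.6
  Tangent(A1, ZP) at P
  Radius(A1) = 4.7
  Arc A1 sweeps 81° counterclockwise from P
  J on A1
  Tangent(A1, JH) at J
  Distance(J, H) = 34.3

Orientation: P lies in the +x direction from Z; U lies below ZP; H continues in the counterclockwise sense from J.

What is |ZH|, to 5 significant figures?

60.804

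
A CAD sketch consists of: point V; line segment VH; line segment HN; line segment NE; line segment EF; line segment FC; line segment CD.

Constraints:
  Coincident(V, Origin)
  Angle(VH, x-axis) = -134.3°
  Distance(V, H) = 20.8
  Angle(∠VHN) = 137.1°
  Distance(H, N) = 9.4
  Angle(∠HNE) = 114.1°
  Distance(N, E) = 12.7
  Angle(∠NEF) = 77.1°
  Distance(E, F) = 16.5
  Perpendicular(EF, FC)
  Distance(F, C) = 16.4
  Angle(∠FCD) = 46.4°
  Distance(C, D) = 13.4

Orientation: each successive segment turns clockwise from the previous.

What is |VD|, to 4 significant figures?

23.28

V is at the origin; VH runs at -134.3° with length 20.8, so H = (-14.53, -14.89). ∠VHN = 137.1° gives HN at -177.2° from the x-axis; with |HN| = 9.4, N = (-23.92, -15.35). ∠HNE = 114.1° gives NE at 116.9° from the x-axis; with |NE| = 12.7, E = (-29.66, -4.020). ∠NEF = 77.1° gives EF at 14.00° from the x-axis; with |EF| = 16.5, F = (-13.65, -0.02806). The perpendicularity gives FC at right angles to EF, so FC runs at -76.00°; with |FC| = 16.4, C = (-9.684, -15.94). ∠FCD = 46.4° gives CD at 150.4° from the x-axis; with |CD| = 13.4, D = (-21.34, -9.322). Then |VD| = |D − V| = 23.28.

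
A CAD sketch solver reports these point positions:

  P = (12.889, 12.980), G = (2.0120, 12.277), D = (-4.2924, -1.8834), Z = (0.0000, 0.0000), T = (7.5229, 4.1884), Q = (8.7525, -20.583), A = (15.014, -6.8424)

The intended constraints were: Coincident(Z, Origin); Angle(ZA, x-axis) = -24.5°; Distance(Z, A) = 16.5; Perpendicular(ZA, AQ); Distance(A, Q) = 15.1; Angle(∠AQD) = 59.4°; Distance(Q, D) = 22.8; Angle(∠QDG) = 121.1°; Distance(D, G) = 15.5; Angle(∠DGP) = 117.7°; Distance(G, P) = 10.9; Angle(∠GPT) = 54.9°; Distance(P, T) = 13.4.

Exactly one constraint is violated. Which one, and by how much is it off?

Distance(P, T) = 13.4 — off by 3.10.

Z = (0.00, 0.00) ✓; ZA at -24.50° ✓; |ZA| = 16.50 ✓; ∠(ZA, AQ) = 90.00° ✓; |AQ| = 15.10 ✓; ∠AQD = 59.40° ✓; |QD| = 22.80 ✓; ∠QDG = 121.1° ✓; |DG| = 15.50 ✓; ∠DGP = 117.7° ✓; |GP| = 10.90 ✓; ∠GPT = 54.90° ✓; |PT| = 10.30 ✗.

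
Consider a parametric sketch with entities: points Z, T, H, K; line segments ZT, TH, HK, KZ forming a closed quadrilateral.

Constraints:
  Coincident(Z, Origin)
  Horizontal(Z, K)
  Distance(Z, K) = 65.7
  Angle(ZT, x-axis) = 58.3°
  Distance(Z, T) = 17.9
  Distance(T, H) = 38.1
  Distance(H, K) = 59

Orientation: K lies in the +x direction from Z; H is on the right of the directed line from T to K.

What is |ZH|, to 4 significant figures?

25.46

Checks: Z.y = 0.00, K.y = 0.00 ✓; |TH| = 38.10 ✓; |HK| = 59.00 ✓.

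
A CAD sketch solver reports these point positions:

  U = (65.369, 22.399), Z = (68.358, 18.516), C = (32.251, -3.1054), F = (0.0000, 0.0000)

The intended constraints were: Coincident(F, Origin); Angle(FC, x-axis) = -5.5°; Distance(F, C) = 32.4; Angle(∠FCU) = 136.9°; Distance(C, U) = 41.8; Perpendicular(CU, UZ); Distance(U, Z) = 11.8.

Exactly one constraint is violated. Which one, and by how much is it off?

Distance(U, Z) = 11.8 — off by 6.90.

F = (0.00, 0.00) ✓; FC at -5.500° ✓; |FC| = 32.40 ✓; ∠FCU = 136.9° ✓; |CU| = 41.80 ✓; ∠(CU, UZ) = 90.01° ✓; |UZ| = 4.900 ✗.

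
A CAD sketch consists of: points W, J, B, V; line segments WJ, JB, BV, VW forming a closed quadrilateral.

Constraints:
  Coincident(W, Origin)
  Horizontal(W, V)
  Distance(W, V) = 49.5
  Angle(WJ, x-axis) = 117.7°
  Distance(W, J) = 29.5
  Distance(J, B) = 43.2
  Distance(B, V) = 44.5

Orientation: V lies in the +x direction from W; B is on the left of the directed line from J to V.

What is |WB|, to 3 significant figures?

47.6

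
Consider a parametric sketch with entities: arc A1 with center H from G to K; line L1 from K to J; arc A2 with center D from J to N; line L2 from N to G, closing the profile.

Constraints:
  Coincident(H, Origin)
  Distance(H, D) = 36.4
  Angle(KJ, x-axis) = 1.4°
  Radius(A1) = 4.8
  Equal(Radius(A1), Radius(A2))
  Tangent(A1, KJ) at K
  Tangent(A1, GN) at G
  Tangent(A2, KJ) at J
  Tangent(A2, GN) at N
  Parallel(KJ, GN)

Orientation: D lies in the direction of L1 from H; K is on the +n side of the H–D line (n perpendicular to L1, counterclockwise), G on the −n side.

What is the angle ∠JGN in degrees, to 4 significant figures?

14.77°

Tangency of A1 to both parallel lines with radius 4.8 puts K and G at H ± 4.8·n: K = (-0.1173, 4.799), G = (0.1173, -4.799). Equal radii place J and N the same way about D: J = D + 4.8·n = (36.27, 5.688), N = D − 4.8·n = (36.51, -3.909). Then cos ∠JGN = GJ·GN / (|GJ||GN|), giving 14.77°.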